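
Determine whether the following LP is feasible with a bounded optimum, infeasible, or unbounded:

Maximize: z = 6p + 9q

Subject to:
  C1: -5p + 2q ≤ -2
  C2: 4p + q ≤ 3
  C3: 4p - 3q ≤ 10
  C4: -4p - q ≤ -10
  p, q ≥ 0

Infeasible (no feasible solution exists)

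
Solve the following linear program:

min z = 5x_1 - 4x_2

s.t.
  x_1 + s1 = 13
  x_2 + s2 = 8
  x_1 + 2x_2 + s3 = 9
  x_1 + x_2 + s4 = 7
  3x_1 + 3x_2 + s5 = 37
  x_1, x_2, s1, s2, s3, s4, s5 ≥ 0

Evaluate the objective at each vertex of the feasible region:
  z(0, 0) = 0
  z(7, 0) = 35
  z(5, 2) = 17
  z(0, 4.5) = -18  ←
The minimum is at x_1 = 0, x_2 = 4.5.

x_1 = 0, x_2 = 4.5, z = -18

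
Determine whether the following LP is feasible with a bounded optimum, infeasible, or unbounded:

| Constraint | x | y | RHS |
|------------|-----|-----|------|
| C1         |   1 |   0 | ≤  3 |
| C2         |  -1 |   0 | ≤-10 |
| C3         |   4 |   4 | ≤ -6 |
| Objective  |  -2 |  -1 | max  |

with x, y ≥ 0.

Infeasible (no feasible solution exists)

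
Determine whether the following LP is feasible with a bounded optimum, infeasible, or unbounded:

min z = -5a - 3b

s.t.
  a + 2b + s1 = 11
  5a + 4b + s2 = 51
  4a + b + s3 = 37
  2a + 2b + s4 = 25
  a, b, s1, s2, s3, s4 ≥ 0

Feasible with a bounded optimal solution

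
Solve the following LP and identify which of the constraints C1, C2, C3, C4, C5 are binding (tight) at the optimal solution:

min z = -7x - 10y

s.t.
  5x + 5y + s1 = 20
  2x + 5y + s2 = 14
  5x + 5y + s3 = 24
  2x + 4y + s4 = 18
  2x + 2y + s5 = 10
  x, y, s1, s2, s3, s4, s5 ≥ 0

At x = 2, y = 2, compute slack b - a·x for each constraint:
  C1: 20 − 20 = 0  (binding)
  C2: 14 − 14 = 0  (binding)
  C3: 24 − 20 = 4  (slack)
  C4: 18 − 12 = 6  (slack)
  C5: 10 − 8 = 2  (slack)

Optimal: x = 2, y = 2
Binding: C1, C2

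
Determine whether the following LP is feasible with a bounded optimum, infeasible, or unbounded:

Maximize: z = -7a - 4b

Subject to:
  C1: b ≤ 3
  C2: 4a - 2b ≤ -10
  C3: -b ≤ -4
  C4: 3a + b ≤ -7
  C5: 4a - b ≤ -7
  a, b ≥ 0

Infeasible (no feasible solution exists)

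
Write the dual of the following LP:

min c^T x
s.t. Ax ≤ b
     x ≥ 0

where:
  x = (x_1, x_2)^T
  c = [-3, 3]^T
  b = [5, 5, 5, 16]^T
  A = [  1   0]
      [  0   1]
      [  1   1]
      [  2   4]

Primal min cᵀx s.t. Ax ≤ b, x ≥ 0  →  Dual max −bᵀy s.t. Aᵀy ≥ −c, y ≥ 0.

Maximize: z = -5y1 - 5y2 - 5y3 - 16y4

Subject to:
  y1 + y3 + 2y4 ≥ 3
  y2 + y3 + 4y4 ≥ -3
  y1, y2, y3, y4 ≥ 0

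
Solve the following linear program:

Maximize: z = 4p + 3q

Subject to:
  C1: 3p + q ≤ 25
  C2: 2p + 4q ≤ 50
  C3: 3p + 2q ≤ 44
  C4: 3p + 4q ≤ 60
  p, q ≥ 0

Evaluate the objective at each vertex of the feasible region:
  z(0, 0) = 0
  z(8.333, 0) = 33.33
  z(5, 10) = 50  ←
  z(0, 12.5) = 37.5
The maximum is at p = 5, q = 10.

p = 5, q = 10, z = 50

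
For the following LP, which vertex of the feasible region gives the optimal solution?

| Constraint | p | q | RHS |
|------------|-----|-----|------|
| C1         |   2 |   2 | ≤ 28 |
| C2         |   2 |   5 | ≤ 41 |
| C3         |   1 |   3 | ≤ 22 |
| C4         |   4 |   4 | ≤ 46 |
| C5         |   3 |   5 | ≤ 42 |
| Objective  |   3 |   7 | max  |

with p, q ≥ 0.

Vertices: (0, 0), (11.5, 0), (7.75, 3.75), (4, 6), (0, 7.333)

Evaluate the objective at each vertex of the feasible region:
  z(0, 0) = 0
  z(11.5, 0) = 34.5
  z(7.75, 3.75) = 49.5
  z(4, 6) = 54  ←
  z(0, 7.333) = 51.33
The maximum is at p = 4, q = 6.

(4, 6)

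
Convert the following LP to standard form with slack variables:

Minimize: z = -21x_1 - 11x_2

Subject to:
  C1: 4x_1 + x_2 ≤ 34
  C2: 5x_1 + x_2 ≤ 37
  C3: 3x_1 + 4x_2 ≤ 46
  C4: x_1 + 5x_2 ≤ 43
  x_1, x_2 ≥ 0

min z = -21x_1 - 11x_2

s.t.
  4x_1 + x_2 + s1 = 34
  5x_1 + x_2 + s2 = 37
  3x_1 + 4x_2 + s3 = 46
  x_1 + 5x_2 + s4 = 43
  x_1, x_2, s1, s2, s3, s4 ≥ 0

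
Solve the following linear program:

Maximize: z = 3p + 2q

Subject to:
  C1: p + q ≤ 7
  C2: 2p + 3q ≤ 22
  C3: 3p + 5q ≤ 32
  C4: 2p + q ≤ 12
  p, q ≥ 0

Evaluate the objective at each vertex of the feasible region:
  z(0, 0) = 0
  z(6, 0) = 18
  z(5, 2) = 19  ←
  z(1.5, 5.5) = 15.5
  z(0, 6.4) = 12.8
The maximum is at p = 5, q = 2.

p = 5, q = 2, z = 19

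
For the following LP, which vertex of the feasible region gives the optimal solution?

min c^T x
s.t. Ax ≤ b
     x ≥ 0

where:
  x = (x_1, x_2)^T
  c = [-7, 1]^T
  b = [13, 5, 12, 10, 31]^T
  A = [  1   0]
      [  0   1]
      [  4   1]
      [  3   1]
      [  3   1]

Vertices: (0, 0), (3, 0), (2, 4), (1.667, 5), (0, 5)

Evaluate the objective at each vertex of the feasible region:
  z(0, 0) = 0
  z(3, 0) = -21  ←
  z(2, 4) = -10
  z(1.667, 5) = -6.667
  z(0, 5) = 5
The minimum is at x_1 = 3, x_2 = 0.

(3, 0)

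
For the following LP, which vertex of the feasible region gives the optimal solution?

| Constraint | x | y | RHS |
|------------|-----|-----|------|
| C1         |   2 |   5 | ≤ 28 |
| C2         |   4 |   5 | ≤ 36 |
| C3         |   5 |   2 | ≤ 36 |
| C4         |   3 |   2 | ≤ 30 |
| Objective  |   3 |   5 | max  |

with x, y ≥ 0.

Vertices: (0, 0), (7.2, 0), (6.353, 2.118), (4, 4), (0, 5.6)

Evaluate the objective at each vertex of the feasible region:
  z(0, 0) = 0
  z(7.2, 0) = 21.6
  z(6.353, 2.118) = 29.65
  z(4, 4) = 32  ←
  z(0, 5.6) = 28
The maximum is at x = 4, y = 4.

(4, 4)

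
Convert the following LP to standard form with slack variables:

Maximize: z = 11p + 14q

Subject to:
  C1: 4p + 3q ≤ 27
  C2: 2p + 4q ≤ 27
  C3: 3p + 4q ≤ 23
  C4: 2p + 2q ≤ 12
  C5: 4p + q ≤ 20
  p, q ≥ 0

max z = 11p + 14q

s.t.
  4p + 3q + s1 = 27
  2p + 4q + s2 = 27
  3p + 4q + s3 = 23
  2p + 2q + s4 = 12
  4p + q + s5 = 20
  p, q, s1, s2, s3, s4, s5 ≥ 0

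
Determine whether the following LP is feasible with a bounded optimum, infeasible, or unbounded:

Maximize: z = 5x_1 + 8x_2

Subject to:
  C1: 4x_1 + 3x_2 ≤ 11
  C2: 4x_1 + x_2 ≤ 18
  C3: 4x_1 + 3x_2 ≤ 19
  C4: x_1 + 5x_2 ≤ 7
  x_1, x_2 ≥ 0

Feasible with a bounded optimal solution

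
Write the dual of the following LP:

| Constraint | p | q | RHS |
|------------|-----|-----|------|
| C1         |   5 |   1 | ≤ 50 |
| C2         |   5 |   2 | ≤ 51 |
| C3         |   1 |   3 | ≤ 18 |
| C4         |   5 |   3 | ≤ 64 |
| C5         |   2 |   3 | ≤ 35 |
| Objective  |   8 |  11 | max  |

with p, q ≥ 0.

Primal max cᵀx s.t. Ax ≤ b, x ≥ 0  →  Dual min bᵀy s.t. Aᵀy ≥ c, y ≥ 0.

Minimize: z = 50y1 + 51y2 + 18y3 + 64y4 + 35y5

Subject to:
  5y1 + 5y2 + y3 + 5y4 + 2y5 ≥ 8
  y1 + 2y2 + 3y3 + 3y4 + 3y5 ≥ 11
  y1, y2, y3, y4, y5 ≥ 0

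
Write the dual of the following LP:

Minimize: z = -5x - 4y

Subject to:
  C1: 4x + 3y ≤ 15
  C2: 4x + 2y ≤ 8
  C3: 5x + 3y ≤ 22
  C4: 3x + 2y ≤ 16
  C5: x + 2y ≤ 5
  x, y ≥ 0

Primal min cᵀx s.t. Ax ≤ b, x ≥ 0  →  Dual max −bᵀy s.t. Aᵀy ≥ −c, y ≥ 0.

Maximize: z = -15y1 - 8y2 - 22y3 - 16y4 - 5y5

Subject to:
  4y1 + 4y2 + 5y3 + 3y4 + y5 ≥ 5
  3y1 + 2y2 + 3y3 + 2y4 + 2y5 ≥ 4
  y1, y2, y3, y4, y5 ≥ 0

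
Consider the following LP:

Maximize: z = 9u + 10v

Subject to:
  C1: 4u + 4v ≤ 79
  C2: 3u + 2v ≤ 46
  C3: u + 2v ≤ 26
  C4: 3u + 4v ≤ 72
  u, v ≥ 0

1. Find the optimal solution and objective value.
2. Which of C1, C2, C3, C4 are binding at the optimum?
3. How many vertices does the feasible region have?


1. u = 10, v = 8, z = 170
2. C2, C3
3. 4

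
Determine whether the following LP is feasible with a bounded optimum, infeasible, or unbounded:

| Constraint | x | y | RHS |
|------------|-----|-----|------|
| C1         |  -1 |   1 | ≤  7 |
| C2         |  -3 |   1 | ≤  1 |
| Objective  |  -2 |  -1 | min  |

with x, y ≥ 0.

Unbounded (objective can decrease without bound)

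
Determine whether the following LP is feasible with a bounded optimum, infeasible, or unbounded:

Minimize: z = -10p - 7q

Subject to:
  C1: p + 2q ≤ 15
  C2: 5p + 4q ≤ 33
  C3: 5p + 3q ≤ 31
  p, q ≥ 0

Feasible with a bounded optimal solution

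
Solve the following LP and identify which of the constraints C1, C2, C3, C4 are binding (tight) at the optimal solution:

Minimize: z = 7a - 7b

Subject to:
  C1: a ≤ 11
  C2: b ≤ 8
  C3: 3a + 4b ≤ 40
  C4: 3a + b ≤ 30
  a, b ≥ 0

At a = 0, b = 8, compute slack b - a·x for each constraint:
  C1: 11 − 0 = 11  (slack)
  C2: 8 − 8 = 0  (binding)
  C3: 40 − 32 = 8  (slack)
  C4: 30 − 8 = 22  (slack)

Optimal: a = 0, b = 8
Binding: C2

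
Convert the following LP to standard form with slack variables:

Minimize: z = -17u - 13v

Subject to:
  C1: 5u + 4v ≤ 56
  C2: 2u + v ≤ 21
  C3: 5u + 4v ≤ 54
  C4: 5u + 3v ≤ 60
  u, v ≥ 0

min z = -17u - 13v

s.t.
  5u + 4v + s1 = 56
  2u + v + s2 = 21
  5u + 4v + s3 = 54
  5u + 3v + s4 = 60
  u, v, s1, s2, s3, s4 ≥ 0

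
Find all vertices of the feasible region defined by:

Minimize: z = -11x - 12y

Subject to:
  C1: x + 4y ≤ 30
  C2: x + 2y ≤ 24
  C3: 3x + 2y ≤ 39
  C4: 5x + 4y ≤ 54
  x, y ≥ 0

(0, 0), (10.8, 0), (6, 6), (0, 7.5)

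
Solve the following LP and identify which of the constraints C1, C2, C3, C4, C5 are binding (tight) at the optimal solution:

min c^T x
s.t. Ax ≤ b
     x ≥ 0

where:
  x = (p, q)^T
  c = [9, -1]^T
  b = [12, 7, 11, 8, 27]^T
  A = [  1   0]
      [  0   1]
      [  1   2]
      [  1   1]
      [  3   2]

At p = 0, q = 5.5, compute slack b - a·x for each constraint:
  C1: 12 − 0 = 12  (slack)
  C2: 7 − 5.5 = 1.5  (slack)
  C3: 11 − 11 = 0  (binding)
  C4: 8 − 5.5 = 2.5  (slack)
  C5: 27 − 11 = 16  (slack)

Optimal: p = 0, q = 5.5
Binding: C3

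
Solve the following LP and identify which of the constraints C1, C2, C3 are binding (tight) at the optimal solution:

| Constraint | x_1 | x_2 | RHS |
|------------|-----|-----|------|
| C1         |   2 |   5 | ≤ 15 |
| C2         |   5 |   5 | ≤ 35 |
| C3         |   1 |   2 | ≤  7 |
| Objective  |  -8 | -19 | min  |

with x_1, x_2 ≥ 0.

At x_1 = 5, x_2 = 1, compute slack b - a·x for each constraint:
  C1: 15 − 15 = 0  (binding)
  C2: 35 − 30 = 5  (slack)
  C3: 7 − 7 = 0  (binding)

Optimal: x_1 = 5, x_2 = 1
Binding: C1, C3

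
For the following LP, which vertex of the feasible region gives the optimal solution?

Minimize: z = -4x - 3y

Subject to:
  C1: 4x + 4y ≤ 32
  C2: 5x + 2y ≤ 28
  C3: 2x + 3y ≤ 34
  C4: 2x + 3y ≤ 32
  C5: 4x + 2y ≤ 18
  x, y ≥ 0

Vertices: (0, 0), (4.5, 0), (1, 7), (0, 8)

Evaluate the objective at each vertex of the feasible region:
  z(0, 0) = 0
  z(4.5, 0) = -18
  z(1, 7) = -25  ←
  z(0, 8) = -24
The minimum is at x = 1, y = 7.

(1, 7)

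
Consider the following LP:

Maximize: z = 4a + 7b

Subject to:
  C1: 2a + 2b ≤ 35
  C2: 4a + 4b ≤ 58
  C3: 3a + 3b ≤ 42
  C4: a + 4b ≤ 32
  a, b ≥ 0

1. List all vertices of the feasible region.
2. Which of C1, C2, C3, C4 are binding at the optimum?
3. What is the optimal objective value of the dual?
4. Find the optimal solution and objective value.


1. (0, 0), (14, 0), (8, 6), (0, 8)
2. C3, C4
3. 74
4. a = 8, b = 6, z = 74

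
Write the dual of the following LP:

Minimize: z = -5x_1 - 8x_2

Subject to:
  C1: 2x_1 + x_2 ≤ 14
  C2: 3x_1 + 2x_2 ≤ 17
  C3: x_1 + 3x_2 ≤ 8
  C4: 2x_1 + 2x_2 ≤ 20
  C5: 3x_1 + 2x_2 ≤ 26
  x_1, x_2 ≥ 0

Primal min cᵀx s.t. Ax ≤ b, x ≥ 0  →  Dual max −bᵀy s.t. Aᵀy ≥ −c, y ≥ 0.

Maximize: z = -14y1 - 17y2 - 8y3 - 20y4 - 26y5

Subject to:
  2y1 + 3y2 + y3 + 2y4 + 3y5 ≥ 5
  y1 + 2y2 + 3y3 + 2y4 + 2y5 ≥ 8
  y1, y2, y3, y4, y5 ≥ 0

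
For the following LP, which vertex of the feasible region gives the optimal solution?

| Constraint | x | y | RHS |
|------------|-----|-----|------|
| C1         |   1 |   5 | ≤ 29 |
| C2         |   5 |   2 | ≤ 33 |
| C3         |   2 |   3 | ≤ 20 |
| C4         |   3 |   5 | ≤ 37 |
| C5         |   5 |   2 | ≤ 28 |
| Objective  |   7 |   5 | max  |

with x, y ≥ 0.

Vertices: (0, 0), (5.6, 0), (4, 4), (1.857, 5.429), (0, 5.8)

Evaluate the objective at each vertex of the feasible region:
  z(0, 0) = 0
  z(5.6, 0) = 39.2
  z(4, 4) = 48  ←
  z(1.857, 5.429) = 40.14
  z(0, 5.8) = 29
The maximum is at x = 4, y = 4.

(4, 4)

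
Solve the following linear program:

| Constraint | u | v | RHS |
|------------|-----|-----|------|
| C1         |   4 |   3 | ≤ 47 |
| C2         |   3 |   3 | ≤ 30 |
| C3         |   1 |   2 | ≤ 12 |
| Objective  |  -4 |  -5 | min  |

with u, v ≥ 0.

Evaluate the objective at each vertex of the feasible region:
  z(0, 0) = 0
  z(10, 0) = -40
  z(8, 2) = -42  ←
  z(0, 6) = -30
The minimum is at u = 8, v = 2.

u = 8, v = 2, z = -42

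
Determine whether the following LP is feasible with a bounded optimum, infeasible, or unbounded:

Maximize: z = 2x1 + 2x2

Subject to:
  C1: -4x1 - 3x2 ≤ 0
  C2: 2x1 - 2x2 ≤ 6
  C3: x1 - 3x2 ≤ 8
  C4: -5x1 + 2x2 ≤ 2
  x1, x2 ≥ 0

Unbounded (objective can increase without bound)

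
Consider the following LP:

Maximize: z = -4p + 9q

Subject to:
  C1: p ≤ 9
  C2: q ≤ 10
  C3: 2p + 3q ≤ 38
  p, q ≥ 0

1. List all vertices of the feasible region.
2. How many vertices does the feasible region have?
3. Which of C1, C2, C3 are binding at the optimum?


1. (0, 0), (9, 0), (9, 6.667), (4, 10), (0, 10)
2. 5
3. C2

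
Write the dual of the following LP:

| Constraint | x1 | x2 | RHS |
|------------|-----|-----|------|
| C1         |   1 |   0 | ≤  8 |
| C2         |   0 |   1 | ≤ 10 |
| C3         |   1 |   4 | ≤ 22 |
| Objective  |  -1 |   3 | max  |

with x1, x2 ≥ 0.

Primal max cᵀx s.t. Ax ≤ b, x ≥ 0  →  Dual min bᵀy s.t. Aᵀy ≥ c, y ≥ 0.

Minimize: z = 8y1 + 10y2 + 22y3

Subject to:
  y1 + y3 ≥ -1
  y2 + 4y3 ≥ 3
  y1, y2, y3 ≥ 0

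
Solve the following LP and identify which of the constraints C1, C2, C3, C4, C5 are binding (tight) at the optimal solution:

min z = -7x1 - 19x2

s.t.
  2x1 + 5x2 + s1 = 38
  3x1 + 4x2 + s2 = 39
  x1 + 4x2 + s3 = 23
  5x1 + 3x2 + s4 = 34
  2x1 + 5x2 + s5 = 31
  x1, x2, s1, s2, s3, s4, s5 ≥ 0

At x1 = 3, x2 = 5, compute slack b - a·x for each constraint:
  C1: 38 − 31 = 7  (slack)
  C2: 39 − 29 = 10  (slack)
  C3: 23 − 23 = 0  (binding)
  C4: 34 − 30 = 4  (slack)
  C5: 31 − 31 = 0  (binding)

Optimal: x1 = 3, x2 = 5
Binding: C3, C5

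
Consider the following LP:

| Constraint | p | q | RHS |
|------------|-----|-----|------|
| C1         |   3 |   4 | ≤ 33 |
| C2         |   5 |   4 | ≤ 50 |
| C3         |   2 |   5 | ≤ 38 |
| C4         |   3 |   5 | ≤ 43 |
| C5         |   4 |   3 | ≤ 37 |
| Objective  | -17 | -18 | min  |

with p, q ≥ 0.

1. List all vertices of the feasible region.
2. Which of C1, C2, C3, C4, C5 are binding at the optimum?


1. (0, 0), (9.25, 0), (7, 3), (1.857, 6.857), (0, 7.6)
2. C1, C5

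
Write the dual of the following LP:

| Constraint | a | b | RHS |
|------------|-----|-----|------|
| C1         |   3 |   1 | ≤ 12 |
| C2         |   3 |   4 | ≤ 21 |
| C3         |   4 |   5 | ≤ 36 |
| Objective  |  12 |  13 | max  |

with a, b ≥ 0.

Primal max cᵀx s.t. Ax ≤ b, x ≥ 0  →  Dual min bᵀy s.t. Aᵀy ≥ c, y ≥ 0.

Minimize: z = 12y1 + 21y2 + 36y3

Subject to:
  3y1 + 3y2 + 4y3 ≥ 12
  y1 + 4y2 + 5y3 ≥ 13
  y1, y2, y3 ≥ 0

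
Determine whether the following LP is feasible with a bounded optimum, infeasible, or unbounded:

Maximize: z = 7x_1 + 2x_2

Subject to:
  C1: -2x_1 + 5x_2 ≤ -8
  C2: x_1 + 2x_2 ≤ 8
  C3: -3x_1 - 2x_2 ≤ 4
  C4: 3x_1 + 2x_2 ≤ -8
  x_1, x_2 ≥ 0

Infeasible (no feasible solution exists)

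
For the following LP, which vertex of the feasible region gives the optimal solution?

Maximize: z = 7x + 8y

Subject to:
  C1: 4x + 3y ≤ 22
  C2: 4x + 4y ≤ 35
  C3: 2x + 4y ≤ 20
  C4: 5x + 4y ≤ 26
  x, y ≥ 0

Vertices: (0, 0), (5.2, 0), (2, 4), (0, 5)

Evaluate the objective at each vertex of the feasible region:
  z(0, 0) = 0
  z(5.2, 0) = 36.4
  z(2, 4) = 46  ←
  z(0, 5) = 40
The maximum is at x = 2, y = 4.

(2, 4)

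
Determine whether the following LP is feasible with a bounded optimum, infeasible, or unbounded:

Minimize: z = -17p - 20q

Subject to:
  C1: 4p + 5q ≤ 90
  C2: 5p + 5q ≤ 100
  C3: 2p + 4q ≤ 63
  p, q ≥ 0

Feasible with a bounded optimal solution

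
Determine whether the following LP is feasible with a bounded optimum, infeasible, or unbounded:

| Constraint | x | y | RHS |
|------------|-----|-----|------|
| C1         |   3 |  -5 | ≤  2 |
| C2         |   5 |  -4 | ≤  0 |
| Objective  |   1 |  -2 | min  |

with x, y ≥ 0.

Unbounded (objective can decrease without bound)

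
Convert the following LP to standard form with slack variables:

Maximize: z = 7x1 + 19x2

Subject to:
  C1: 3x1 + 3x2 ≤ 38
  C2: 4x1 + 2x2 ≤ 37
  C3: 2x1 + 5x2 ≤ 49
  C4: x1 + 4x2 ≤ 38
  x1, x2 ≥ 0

max z = 7x1 + 19x2

s.t.
  3x1 + 3x2 + s1 = 38
  4x1 + 2x2 + s2 = 37
  2x1 + 5x2 + s3 = 49
  x1 + 4x2 + s4 = 38
  x1, x2, s1, s2, s3, s4 ≥ 0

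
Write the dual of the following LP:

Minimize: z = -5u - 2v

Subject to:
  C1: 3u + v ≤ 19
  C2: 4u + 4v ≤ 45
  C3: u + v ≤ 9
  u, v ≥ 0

Primal min cᵀx s.t. Ax ≤ b, x ≥ 0  →  Dual max −bᵀy s.t. Aᵀy ≥ −c, y ≥ 0.

Maximize: z = -19y1 - 45y2 - 9y3

Subject to:
  3y1 + 4y2 + y3 ≥ 5
  y1 + 4y2 + y3 ≥ 2
  y1, y2, y3 ≥ 0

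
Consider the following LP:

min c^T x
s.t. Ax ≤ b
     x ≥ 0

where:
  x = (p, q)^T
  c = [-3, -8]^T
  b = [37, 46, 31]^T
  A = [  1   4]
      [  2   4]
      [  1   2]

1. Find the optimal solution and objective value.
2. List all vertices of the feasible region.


1. p = 9, q = 7, z = -83
2. (0, 0), (23, 0), (9, 7), (0, 9.25)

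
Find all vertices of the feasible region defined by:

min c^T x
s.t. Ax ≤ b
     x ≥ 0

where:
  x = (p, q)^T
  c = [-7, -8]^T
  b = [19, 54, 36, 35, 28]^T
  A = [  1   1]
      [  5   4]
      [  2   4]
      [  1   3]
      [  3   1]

(0, 0), (9.333, 0), (8.286, 3.143), (6, 6), (0, 9)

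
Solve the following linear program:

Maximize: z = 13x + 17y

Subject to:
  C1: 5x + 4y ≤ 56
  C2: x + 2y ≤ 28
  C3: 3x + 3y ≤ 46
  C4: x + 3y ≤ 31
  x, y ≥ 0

Evaluate the objective at each vertex of the feasible region:
  z(0, 0) = 0
  z(11.2, 0) = 145.6
  z(4, 9) = 205  ←
  z(0, 10.33) = 175.7
The maximum is at x = 4, y = 9.

x = 4, y = 9, z = 205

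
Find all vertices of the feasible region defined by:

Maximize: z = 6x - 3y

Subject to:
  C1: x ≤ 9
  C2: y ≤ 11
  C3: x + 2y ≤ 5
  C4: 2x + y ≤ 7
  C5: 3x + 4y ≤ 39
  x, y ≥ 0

(0, 0), (3.5, 0), (3, 1), (0, 2.5)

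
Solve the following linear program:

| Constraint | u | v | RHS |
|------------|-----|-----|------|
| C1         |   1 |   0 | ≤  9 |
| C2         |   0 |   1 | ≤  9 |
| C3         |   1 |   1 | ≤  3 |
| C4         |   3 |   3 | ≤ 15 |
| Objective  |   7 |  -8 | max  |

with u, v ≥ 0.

Evaluate the objective at each vertex of the feasible region:
  z(0, 0) = 0
  z(3, 0) = 21  ←
  z(0, 3) = -24
The maximum is at u = 3, v = 0.

u = 3, v = 0, z = 21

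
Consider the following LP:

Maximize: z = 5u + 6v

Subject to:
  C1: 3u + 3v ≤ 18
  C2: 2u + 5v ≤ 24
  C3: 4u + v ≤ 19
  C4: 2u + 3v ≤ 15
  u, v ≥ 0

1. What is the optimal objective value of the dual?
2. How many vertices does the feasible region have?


1. 33
2. 6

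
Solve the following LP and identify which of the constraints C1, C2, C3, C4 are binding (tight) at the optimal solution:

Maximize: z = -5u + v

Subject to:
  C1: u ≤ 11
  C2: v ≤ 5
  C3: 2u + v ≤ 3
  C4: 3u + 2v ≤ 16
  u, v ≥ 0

At u = 0, v = 3, compute slack b - a·x for each constraint:
  C1: 11 − 0 = 11  (slack)
  C2: 5 − 3 = 2  (slack)
  C3: 3 − 3 = 0  (binding)
  C4: 16 − 6 = 10  (slack)

Optimal: u = 0, v = 3
Binding: C3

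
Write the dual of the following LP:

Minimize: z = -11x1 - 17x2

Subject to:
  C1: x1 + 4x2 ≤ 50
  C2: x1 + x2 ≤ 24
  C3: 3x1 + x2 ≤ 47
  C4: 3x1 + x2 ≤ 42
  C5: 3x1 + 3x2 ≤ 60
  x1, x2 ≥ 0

Primal min cᵀx s.t. Ax ≤ b, x ≥ 0  →  Dual max −bᵀy s.t. Aᵀy ≥ −c, y ≥ 0.

Maximize: z = -50y1 - 24y2 - 47y3 - 42y4 - 60y5

Subject to:
  y1 + y2 + 3y3 + 3y4 + 3y5 ≥ 11
  4y1 + y2 + y3 + y4 + 3y5 ≥ 17
  y1, y2, y3, y4, y5 ≥ 0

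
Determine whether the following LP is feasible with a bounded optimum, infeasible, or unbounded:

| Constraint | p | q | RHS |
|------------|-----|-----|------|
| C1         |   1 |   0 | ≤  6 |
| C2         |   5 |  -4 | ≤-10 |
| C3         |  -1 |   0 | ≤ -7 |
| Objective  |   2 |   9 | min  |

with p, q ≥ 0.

Infeasible (no feasible solution exists)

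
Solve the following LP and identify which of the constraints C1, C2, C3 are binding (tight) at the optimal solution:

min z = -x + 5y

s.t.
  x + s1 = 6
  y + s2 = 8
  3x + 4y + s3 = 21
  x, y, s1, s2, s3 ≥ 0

At x = 6, y = 0, compute slack b - a·x for each constraint:
  C1: 6 − 6 = 0  (binding)
  C2: 8 − 0 = 8  (slack)
  C3: 21 − 18 = 3  (slack)

Optimal: x = 6, y = 0
Binding: C1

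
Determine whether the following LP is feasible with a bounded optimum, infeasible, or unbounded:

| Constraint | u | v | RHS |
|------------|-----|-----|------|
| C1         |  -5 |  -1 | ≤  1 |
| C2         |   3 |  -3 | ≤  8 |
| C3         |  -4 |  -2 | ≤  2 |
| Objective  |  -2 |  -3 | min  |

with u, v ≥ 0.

Unbounded (objective can decrease without bound)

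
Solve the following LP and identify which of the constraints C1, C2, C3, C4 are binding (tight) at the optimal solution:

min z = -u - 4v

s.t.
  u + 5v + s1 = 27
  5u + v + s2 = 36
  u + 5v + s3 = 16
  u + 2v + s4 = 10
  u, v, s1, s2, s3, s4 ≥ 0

At u = 6, v = 2, compute slack b - a·x for each constraint:
  C1: 27 − 16 = 11  (slack)
  C2: 36 − 32 = 4  (slack)
  C3: 16 − 16 = 0  (binding)
  C4: 10 − 10 = 0  (binding)

Optimal: u = 6, v = 2
Binding: C3, C4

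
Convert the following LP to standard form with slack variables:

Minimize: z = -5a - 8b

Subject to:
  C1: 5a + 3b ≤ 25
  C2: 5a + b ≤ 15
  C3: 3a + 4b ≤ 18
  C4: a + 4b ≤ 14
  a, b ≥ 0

min z = -5a - 8b

s.t.
  5a + 3b + s1 = 25
  5a + b + s2 = 15
  3a + 4b + s3 = 18
  a + 4b + s4 = 14
  a, b, s1, s2, s3, s4 ≥ 0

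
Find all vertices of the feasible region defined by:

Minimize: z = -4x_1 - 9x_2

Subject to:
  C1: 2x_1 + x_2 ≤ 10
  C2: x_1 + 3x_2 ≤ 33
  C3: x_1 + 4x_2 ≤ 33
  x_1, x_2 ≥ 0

(0, 0), (5, 0), (1, 8), (0, 8.25)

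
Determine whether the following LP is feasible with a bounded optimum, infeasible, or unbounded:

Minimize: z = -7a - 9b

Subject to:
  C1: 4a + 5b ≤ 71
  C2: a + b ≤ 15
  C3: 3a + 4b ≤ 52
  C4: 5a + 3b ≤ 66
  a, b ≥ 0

Feasible with a bounded optimal solution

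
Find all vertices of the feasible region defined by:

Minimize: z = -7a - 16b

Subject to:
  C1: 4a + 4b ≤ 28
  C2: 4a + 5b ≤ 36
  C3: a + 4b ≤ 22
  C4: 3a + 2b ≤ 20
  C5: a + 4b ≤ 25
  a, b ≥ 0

(0, 0), (6.667, 0), (6, 1), (2, 5), (0, 5.5)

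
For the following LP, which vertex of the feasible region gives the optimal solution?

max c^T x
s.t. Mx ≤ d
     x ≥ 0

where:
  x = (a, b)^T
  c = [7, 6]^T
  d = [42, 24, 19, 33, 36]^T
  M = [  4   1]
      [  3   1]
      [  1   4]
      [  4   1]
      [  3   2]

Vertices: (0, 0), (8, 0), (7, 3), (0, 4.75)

Evaluate the objective at each vertex of the feasible region:
  z(0, 0) = 0
  z(8, 0) = 56
  z(7, 3) = 67  ←
  z(0, 4.75) = 28.5
The maximum is at a = 7, b = 3.

(7, 3)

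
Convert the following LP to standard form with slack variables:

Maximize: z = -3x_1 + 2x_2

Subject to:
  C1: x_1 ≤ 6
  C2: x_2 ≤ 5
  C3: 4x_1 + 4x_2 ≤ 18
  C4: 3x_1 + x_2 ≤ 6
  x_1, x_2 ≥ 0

max z = -3x_1 + 2x_2

s.t.
  x_1 + s1 = 6
  x_2 + s2 = 5
  4x_1 + 4x_2 + s3 = 18
  3x_1 + x_2 + s4 = 6
  x_1, x_2, s1, s2, s3, s4 ≥ 0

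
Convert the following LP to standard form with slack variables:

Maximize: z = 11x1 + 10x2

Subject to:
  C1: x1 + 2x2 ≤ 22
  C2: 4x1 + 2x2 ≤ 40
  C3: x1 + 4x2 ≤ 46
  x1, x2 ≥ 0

max z = 11x1 + 10x2

s.t.
  x1 + 2x2 + s1 = 22
  4x1 + 2x2 + s2 = 40
  x1 + 4x2 + s3 = 46
  x1, x2, s1, s2, s3 ≥ 0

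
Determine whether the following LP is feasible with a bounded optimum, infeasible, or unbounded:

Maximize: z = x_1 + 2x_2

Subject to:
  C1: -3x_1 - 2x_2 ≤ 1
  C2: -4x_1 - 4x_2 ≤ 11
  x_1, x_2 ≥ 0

Unbounded (objective can increase without bound)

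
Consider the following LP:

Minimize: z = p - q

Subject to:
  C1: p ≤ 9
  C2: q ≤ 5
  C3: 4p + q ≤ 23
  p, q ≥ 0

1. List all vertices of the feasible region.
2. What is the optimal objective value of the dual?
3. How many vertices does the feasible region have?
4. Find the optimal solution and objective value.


1. (0, 0), (5.75, 0), (4.5, 5), (0, 5)
2. -5
3. 4
4. p = 0, q = 5, z = -5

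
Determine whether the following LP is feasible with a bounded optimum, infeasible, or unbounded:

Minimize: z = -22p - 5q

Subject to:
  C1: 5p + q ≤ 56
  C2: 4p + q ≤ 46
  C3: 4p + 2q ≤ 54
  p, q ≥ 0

Feasible with a bounded optimal solution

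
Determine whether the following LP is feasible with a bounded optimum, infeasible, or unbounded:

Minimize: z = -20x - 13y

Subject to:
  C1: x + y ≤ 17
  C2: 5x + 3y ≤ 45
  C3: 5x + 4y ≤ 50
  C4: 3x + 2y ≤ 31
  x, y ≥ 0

Feasible with a bounded optimal solution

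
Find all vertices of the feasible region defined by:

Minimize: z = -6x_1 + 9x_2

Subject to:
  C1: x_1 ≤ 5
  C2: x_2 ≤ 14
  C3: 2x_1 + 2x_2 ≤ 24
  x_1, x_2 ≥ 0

(0, 0), (5, 0), (5, 7), (0, 12)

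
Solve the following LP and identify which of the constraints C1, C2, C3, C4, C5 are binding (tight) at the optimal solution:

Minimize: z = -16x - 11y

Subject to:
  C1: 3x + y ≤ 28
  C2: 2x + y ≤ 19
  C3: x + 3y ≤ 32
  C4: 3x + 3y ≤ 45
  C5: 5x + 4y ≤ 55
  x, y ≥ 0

At x = 7, y = 5, compute slack b - a·x for each constraint:
  C1: 28 − 26 = 2  (slack)
  C2: 19 − 19 = 0  (binding)
  C3: 32 − 22 = 10  (slack)
  C4: 45 − 36 = 9  (slack)
  C5: 55 − 55 = 0  (binding)

Optimal: x = 7, y = 5
Binding: C2, C5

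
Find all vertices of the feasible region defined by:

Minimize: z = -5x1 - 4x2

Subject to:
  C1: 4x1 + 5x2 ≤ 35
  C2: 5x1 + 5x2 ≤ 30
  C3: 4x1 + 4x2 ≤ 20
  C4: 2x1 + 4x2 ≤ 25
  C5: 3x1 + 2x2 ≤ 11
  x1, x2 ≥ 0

(0, 0), (3.667, 0), (1, 4), (0, 5)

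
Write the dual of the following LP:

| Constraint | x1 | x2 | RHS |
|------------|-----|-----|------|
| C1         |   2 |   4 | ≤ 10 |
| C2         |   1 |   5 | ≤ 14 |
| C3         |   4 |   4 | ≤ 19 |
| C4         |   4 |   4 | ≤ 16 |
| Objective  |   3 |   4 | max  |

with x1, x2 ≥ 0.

Primal max cᵀx s.t. Ax ≤ b, x ≥ 0  →  Dual min bᵀy s.t. Aᵀy ≥ c, y ≥ 0.

Minimize: z = 10y1 + 14y2 + 19y3 + 16y4

Subject to:
  2y1 + y2 + 4y3 + 4y4 ≥ 3
  4y1 + 5y2 + 4y3 + 4y4 ≥ 4
  y1, y2, y3, y4 ≥ 0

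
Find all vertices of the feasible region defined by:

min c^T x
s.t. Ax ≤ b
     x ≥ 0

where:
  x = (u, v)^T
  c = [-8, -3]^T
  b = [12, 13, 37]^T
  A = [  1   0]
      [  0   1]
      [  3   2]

(0, 0), (12, 0), (12, 0.5), (3.667, 13), (0, 13)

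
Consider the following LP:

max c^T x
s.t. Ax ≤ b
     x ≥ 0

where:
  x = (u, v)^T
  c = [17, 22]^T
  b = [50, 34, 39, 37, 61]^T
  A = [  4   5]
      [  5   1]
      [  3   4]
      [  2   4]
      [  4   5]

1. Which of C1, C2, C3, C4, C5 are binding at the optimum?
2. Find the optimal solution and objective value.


1. C1, C3
2. u = 5, v = 6, z = 217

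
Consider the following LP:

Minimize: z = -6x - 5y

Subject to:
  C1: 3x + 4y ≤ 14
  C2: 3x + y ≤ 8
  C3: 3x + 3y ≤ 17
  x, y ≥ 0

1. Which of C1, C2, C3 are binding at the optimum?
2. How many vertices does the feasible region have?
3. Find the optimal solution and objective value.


1. C1, C2
2. 4
3. x = 2, y = 2, z = -22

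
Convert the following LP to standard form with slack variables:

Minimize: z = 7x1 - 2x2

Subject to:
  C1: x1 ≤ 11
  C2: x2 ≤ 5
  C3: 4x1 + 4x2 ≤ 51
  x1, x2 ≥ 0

min z = 7x1 - 2x2

s.t.
  x1 + s1 = 11
  x2 + s2 = 5
  4x1 + 4x2 + s3 = 51
  x1, x2, s1, s2, s3 ≥ 0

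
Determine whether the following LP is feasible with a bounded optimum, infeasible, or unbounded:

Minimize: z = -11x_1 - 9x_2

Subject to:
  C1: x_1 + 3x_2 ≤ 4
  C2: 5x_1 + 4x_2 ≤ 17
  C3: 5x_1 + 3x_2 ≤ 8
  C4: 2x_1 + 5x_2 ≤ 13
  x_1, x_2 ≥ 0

Feasible with a bounded optimal solution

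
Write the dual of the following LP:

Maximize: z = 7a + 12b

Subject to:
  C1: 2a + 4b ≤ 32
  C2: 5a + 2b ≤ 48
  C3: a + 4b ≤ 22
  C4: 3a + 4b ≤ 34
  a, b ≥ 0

Primal max cᵀx s.t. Ax ≤ b, x ≥ 0  →  Dual min bᵀy s.t. Aᵀy ≥ c, y ≥ 0.

Minimize: z = 32y1 + 48y2 + 22y3 + 34y4

Subject to:
  2y1 + 5y2 + y3 + 3y4 ≥ 7
  4y1 + 2y2 + 4y3 + 4y4 ≥ 12
  y1, y2, y3, y4 ≥ 0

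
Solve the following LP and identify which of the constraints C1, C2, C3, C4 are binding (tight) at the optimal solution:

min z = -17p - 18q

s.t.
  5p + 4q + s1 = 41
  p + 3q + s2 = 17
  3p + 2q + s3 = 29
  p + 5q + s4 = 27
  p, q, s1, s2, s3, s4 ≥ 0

At p = 5, q = 4, compute slack b - a·x for each constraint:
  C1: 41 − 41 = 0  (binding)
  C2: 17 − 17 = 0  (binding)
  C3: 29 − 23 = 6  (slack)
  C4: 27 − 25 = 2  (slack)

Optimal: p = 5, q = 4
Binding: C1, C2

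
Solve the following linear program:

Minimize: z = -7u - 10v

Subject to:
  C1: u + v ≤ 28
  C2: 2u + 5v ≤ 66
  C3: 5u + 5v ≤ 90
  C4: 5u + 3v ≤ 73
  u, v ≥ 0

Evaluate the objective at each vertex of the feasible region:
  z(0, 0) = 0
  z(14.6, 0) = -102.2
  z(9.5, 8.5) = -151.5
  z(8, 10) = -156  ←
  z(0, 13.2) = -132
The minimum is at u = 8, v = 10.

u = 8, v = 10, z = -156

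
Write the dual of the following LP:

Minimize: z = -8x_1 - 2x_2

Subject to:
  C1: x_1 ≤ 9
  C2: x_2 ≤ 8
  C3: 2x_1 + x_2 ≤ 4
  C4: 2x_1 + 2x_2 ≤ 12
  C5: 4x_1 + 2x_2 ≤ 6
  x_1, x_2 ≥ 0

Primal min cᵀx s.t. Ax ≤ b, x ≥ 0  →  Dual max −bᵀy s.t. Aᵀy ≥ −c, y ≥ 0.

Maximize: z = -9y1 - 8y2 - 4y3 - 12y4 - 6y5

Subject to:
  y1 + 2y3 + 2y4 + 4y5 ≥ 8
  y2 + y3 + 2y4 + 2y5 ≥ 2
  y1, y2, y3, y4, y5 ≥ 0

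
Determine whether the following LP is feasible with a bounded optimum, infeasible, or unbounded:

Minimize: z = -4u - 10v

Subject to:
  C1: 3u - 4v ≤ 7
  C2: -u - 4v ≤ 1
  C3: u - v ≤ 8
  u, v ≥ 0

Unbounded (objective can decrease without bound)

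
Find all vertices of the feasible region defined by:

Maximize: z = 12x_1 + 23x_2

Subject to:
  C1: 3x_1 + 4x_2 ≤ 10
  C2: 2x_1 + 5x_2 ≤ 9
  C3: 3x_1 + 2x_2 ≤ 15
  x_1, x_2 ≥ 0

(0, 0), (3.333, 0), (2, 1), (0, 1.8)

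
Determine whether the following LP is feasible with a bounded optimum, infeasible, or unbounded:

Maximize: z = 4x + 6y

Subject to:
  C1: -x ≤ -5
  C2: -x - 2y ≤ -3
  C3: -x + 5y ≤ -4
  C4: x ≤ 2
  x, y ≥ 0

Infeasible (no feasible solution exists)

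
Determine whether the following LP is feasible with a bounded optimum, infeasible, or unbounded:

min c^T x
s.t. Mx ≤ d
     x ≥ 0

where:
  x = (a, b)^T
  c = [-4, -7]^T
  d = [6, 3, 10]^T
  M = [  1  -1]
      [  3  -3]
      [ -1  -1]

Unbounded (objective can decrease without bound)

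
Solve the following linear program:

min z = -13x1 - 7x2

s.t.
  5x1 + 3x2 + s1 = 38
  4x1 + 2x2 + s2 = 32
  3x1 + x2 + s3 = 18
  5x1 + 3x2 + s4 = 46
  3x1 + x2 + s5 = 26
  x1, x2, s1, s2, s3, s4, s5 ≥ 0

Evaluate the objective at each vertex of the feasible region:
  z(0, 0) = 0
  z(6, 0) = -78
  z(4, 6) = -94  ←
  z(0, 12.67) = -88.67
The minimum is at x1 = 4, x2 = 6.

x1 = 4, x2 = 6, z = -94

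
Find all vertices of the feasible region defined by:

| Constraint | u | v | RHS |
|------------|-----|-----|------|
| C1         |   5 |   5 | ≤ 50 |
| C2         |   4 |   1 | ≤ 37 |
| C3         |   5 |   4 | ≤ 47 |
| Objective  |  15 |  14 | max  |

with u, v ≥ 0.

(0, 0), (9.25, 0), (9.182, 0.2727), (7, 3), (0, 10)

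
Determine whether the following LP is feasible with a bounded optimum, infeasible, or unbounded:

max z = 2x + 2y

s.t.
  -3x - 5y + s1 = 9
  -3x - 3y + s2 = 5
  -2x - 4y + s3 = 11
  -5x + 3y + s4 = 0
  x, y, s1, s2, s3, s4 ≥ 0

Unbounded (objective can increase without bound)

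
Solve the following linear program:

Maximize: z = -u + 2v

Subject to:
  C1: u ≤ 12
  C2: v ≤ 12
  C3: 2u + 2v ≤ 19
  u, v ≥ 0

Evaluate the objective at each vertex of the feasible region:
  z(0, 0) = 0
  z(9.5, 0) = -9.5
  z(0, 9.5) = 19  ←
The maximum is at u = 0, v = 9.5.

u = 0, v = 9.5, z = 19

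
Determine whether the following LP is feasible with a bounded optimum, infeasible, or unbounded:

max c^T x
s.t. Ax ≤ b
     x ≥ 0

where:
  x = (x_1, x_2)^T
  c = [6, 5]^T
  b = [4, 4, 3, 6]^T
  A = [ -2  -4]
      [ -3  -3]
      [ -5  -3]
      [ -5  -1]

Unbounded (objective can increase without bound)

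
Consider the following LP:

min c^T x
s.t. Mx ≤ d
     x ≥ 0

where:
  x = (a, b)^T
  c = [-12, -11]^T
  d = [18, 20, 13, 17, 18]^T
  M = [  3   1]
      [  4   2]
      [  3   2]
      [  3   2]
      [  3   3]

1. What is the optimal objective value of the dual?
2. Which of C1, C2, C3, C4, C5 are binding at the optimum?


1. -67
2. C3, C5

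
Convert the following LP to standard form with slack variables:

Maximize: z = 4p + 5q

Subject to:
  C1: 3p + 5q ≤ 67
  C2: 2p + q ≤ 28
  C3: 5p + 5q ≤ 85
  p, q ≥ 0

max z = 4p + 5q

s.t.
  3p + 5q + s1 = 67
  2p + q + s2 = 28
  5p + 5q + s3 = 85
  p, q, s1, s2, s3 ≥ 0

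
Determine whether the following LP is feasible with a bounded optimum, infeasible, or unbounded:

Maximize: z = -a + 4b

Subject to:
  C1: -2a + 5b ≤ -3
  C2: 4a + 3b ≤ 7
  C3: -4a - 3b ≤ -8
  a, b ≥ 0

Infeasible (no feasible solution exists)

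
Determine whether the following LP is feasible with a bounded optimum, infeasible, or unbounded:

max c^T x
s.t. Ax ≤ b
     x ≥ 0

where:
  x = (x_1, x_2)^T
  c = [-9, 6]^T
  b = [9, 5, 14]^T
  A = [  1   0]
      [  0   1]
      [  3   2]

Feasible with a bounded optimal solution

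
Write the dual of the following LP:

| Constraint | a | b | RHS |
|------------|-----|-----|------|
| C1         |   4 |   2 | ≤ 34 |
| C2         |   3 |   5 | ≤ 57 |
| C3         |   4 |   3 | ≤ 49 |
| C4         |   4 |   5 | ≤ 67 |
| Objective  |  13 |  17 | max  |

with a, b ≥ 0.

Primal max cᵀx s.t. Ax ≤ b, x ≥ 0  →  Dual min bᵀy s.t. Aᵀy ≥ c, y ≥ 0.

Minimize: z = 34y1 + 57y2 + 49y3 + 67y4

Subject to:
  4y1 + 3y2 + 4y3 + 4y4 ≥ 13
  2y1 + 5y2 + 3y3 + 5y4 ≥ 17
  y1, y2, y3, y4 ≥ 0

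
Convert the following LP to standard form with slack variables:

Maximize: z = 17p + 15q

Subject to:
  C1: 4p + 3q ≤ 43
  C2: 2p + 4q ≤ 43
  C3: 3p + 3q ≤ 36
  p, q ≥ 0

max z = 17p + 15q

s.t.
  4p + 3q + s1 = 43
  2p + 4q + s2 = 43
  3p + 3q + s3 = 36
  p, q, s1, s2, s3 ≥ 0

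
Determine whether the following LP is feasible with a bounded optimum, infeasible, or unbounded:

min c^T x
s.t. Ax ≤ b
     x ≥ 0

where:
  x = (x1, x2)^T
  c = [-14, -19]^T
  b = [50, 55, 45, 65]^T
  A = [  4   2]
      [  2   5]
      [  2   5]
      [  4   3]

Feasible with a bounded optimal solution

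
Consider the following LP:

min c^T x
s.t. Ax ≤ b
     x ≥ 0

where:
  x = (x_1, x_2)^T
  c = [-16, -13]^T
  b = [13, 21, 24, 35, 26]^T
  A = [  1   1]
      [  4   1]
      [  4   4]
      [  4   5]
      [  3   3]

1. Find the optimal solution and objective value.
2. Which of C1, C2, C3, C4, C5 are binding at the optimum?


1. x_1 = 5, x_2 = 1, z = -93
2. C2, C3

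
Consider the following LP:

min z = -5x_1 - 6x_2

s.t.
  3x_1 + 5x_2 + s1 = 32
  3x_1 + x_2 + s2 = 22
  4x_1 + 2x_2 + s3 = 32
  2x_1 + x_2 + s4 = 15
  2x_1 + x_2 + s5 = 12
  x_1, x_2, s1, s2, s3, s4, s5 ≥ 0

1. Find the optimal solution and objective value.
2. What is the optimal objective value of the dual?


1. x_1 = 4, x_2 = 4, z = -44
2. -44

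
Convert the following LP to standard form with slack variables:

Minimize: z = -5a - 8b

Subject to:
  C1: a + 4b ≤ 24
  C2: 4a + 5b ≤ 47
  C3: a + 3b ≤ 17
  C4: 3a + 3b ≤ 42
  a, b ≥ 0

min z = -5a - 8b

s.t.
  a + 4b + s1 = 24
  4a + 5b + s2 = 47
  a + 3b + s3 = 17
  3a + 3b + s4 = 42
  a, b, s1, s2, s3, s4 ≥ 0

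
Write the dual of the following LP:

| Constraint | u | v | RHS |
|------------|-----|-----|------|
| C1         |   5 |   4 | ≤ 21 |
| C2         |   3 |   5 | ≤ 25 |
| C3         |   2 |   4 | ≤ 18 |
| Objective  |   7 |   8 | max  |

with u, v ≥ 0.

Primal max cᵀx s.t. Ax ≤ b, x ≥ 0  →  Dual min bᵀy s.t. Aᵀy ≥ c, y ≥ 0.

Minimize: z = 21y1 + 25y2 + 18y3

Subject to:
  5y1 + 3y2 + 2y3 ≥ 7
  4y1 + 5y2 + 4y3 ≥ 8
  y1, y2, y3 ≥ 0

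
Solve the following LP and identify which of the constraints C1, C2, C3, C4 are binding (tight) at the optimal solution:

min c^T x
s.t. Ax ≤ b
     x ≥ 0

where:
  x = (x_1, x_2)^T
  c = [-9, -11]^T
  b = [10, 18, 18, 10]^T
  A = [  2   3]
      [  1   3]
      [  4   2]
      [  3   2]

At x_1 = 2, x_2 = 2, compute slack b - a·x for each constraint:
  C1: 10 − 10 = 0  (binding)
  C2: 18 − 8 = 10  (slack)
  C3: 18 − 12 = 6  (slack)
  C4: 10 − 10 = 0  (binding)

Optimal: x_1 = 2, x_2 = 2
Binding: C1, C4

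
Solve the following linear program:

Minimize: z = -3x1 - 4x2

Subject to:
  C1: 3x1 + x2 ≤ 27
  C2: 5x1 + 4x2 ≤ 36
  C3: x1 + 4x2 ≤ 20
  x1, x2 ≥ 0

Evaluate the objective at each vertex of the feasible region:
  z(0, 0) = 0
  z(7.2, 0) = -21.6
  z(4, 4) = -28  ←
  z(0, 5) = -20
The minimum is at x1 = 4, x2 = 4.

x1 = 4, x2 = 4, z = -28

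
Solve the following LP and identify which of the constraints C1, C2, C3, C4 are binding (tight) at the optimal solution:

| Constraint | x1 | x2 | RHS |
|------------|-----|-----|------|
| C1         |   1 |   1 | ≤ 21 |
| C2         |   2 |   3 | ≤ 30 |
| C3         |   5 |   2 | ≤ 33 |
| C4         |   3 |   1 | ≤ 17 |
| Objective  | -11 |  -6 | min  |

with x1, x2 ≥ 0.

At x1 = 3, x2 = 8, compute slack b - a·x for each constraint:
  C1: 21 − 11 = 10  (slack)
  C2: 30 − 30 = 0  (binding)
  C3: 33 − 31 = 2  (slack)
  C4: 17 − 17 = 0  (binding)

Optimal: x1 = 3, x2 = 8
Binding: C2, C4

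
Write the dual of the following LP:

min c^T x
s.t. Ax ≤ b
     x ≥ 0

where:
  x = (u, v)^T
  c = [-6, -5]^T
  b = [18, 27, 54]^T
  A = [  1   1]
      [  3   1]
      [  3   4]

Primal min cᵀx s.t. Ax ≤ b, x ≥ 0  →  Dual max −bᵀy s.t. Aᵀy ≥ −c, y ≥ 0.

Maximize: z = -18y1 - 27y2 - 54y3

Subject to:
  y1 + 3y2 + 3y3 ≥ 6
  y1 + y2 + 4y3 ≥ 5
  y1, y2, y3 ≥ 0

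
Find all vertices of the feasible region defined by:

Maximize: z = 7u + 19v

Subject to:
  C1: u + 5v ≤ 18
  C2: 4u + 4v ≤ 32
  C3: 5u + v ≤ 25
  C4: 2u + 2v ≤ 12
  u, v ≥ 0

(0, 0), (5, 0), (4.75, 1.25), (3, 3), (0, 3.6)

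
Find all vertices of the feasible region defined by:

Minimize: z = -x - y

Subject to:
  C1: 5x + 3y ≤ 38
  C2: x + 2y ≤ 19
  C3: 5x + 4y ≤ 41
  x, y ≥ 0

(0, 0), (7.6, 0), (5.8, 3), (1, 9), (0, 9.5)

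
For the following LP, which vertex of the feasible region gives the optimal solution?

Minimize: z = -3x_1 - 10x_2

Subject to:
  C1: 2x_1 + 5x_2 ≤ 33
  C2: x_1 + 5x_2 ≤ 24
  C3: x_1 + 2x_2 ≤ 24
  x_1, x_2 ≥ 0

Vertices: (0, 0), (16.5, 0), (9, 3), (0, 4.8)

Evaluate the objective at each vertex of the feasible region:
  z(0, 0) = 0
  z(16.5, 0) = -49.5
  z(9, 3) = -57  ←
  z(0, 4.8) = -48
The minimum is at x_1 = 9, x_2 = 3.

(9, 3)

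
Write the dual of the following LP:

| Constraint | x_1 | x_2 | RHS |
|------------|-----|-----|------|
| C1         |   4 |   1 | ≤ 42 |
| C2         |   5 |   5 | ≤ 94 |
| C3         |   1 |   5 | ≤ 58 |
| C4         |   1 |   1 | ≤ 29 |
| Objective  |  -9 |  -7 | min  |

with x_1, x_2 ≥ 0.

Primal min cᵀx s.t. Ax ≤ b, x ≥ 0  →  Dual max −bᵀy s.t. Aᵀy ≥ −c, y ≥ 0.

Maximize: z = -42y1 - 94y2 - 58y3 - 29y4

Subject to:
  4y1 + 5y2 + y3 + y4 ≥ 9
  y1 + 5y2 + 5y3 + y4 ≥ 7
  y1, y2, y3, y4 ≥ 0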